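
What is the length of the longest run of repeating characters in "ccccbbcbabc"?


Input: "ccccbbcbabc"
Scanning for longest run:
  Position 1 ('c'): continues run of 'c', length=2
  Position 2 ('c'): continues run of 'c', length=3
  Position 3 ('c'): continues run of 'c', length=4
  Position 4 ('b'): new char, reset run to 1
  Position 5 ('b'): continues run of 'b', length=2
  Position 6 ('c'): new char, reset run to 1
  Position 7 ('b'): new char, reset run to 1
  Position 8 ('a'): new char, reset run to 1
  Position 9 ('b'): new char, reset run to 1
  Position 10 ('c'): new char, reset run to 1
Longest run: 'c' with length 4

4


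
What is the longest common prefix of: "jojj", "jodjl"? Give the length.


Words: jojj, jodjl
  Position 0: all 'j' => match
  Position 1: all 'o' => match
  Position 2: ('j', 'd') => mismatch, stop
LCP = "jo" (length 2)

2


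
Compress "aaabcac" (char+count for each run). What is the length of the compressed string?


Input: aaabcac
Runs:
  'a' x 3 => "a3"
  'b' x 1 => "b1"
  'c' x 1 => "c1"
  'a' x 1 => "a1"
  'c' x 1 => "c1"
Compressed: "a3b1c1a1c1"
Compressed length: 10

10


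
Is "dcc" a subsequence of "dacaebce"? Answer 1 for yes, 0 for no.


Check if "dcc" is a subsequence of "dacaebce"
Greedy scan:
  Position 0 ('d'): matches sub[0] = 'd'
  Position 1 ('a'): no match needed
  Position 2 ('c'): matches sub[1] = 'c'
  Position 3 ('a'): no match needed
  Position 4 ('e'): no match needed
  Position 5 ('b'): no match needed
  Position 6 ('c'): matches sub[2] = 'c'
  Position 7 ('e'): no match needed
All 3 characters matched => is a subsequence

1


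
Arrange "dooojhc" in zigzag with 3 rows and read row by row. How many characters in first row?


Zigzag "dooojhc" into 3 rows:
Placing characters:
  'd' => row 0
  'o' => row 1
  'o' => row 2
  'o' => row 1
  'j' => row 0
  'h' => row 1
  'c' => row 2
Rows:
  Row 0: "dj"
  Row 1: "ooh"
  Row 2: "oc"
First row length: 2

2


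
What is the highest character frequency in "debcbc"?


Input: debcbc
Character counts:
  'b': 2
  'c': 2
  'd': 1
  'e': 1
Maximum frequency: 2

2


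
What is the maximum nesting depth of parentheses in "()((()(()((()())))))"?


Input: "()((()(()((()())))))"
Tracking depth:
  Position 0 '(': depth becomes 1
  Position 1 ')': depth becomes 0
  Position 2 '(': depth becomes 1
  Position 3 '(': depth becomes 2
  Position 4 '(': depth becomes 3
  Position 5 ')': depth becomes 2
  Position 6 '(': depth becomes 3
  Position 7 '(': depth becomes 4
  Position 8 ')': depth becomes 3
  Position 9 '(': depth becomes 4
  Position 10 '(': depth becomes 5
  Position 11 '(': depth becomes 6
  Position 12 ')': depth becomes 5
  Position 13 '(': depth becomes 6
  Position 14 ')': depth becomes 5
  Position 15 ')': depth becomes 4
  Position 16 ')': depth becomes 3
  Position 17 ')': depth becomes 2
  Position 18 ')': depth becomes 1
  Position 19 ')': depth becomes 0
Maximum depth reached: 6

6


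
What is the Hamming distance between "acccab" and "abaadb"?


Comparing "acccab" and "abaadb" position by position:
  Position 0: 'a' vs 'a' => same
  Position 1: 'c' vs 'b' => differ
  Position 2: 'c' vs 'a' => differ
  Position 3: 'c' vs 'a' => differ
  Position 4: 'a' vs 'd' => differ
  Position 5: 'b' vs 'b' => same
Total differences (Hamming distance): 4

4


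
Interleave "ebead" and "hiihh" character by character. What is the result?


Interleaving "ebead" and "hiihh":
  Position 0: 'e' from first, 'h' from second => "eh"
  Position 1: 'b' from first, 'i' from second => "bi"
  Position 2: 'e' from first, 'i' from second => "ei"
  Position 3: 'a' from first, 'h' from second => "ah"
  Position 4: 'd' from first, 'h' from second => "dh"
Result: ehbieiahdh

ehbieiahdh


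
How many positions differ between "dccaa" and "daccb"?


Comparing "dccaa" and "daccb" position by position:
  Position 0: 'd' vs 'd' => same
  Position 1: 'c' vs 'a' => DIFFER
  Position 2: 'c' vs 'c' => same
  Position 3: 'a' vs 'c' => DIFFER
  Position 4: 'a' vs 'b' => DIFFER
Positions that differ: 3

3


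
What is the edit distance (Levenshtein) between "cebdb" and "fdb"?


Computing edit distance: "cebdb" -> "fdb"
DP table:
           f    d    b
      0    1    2    3
  c   1    1    2    3
  e   2    2    2    3
  b   3    3    3    2
  d   4    4    3    3
  b   5    5    4    3
Edit distance = dp[5][3] = 3

3


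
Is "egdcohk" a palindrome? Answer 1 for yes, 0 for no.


Input: egdcohk
Reversed: khocdge
  Compare pos 0 ('e') with pos 6 ('k'): MISMATCH
  Compare pos 1 ('g') with pos 5 ('h'): MISMATCH
  Compare pos 2 ('d') with pos 4 ('o'): MISMATCH
Result: not a palindrome

0


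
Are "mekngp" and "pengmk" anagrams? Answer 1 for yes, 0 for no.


Strings: "mekngp", "pengmk"
Sorted first:  egkmnp
Sorted second: egkmnp
Sorted forms match => anagrams

1


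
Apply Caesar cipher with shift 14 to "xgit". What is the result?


Caesar cipher: shift "xgit" by 14
  'x' (pos 23) + 14 = pos 11 = 'l'
  'g' (pos 6) + 14 = pos 20 = 'u'
  'i' (pos 8) + 14 = pos 22 = 'w'
  't' (pos 19) + 14 = pos 7 = 'h'
Result: luwh

luwh


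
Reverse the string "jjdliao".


Input: jjdliao
Reading characters right to left:
  Position 6: 'o'
  Position 5: 'a'
  Position 4: 'i'
  Position 3: 'l'
  Position 2: 'd'
  Position 1: 'j'
  Position 0: 'j'
Reversed: oaildjj

oaildjj


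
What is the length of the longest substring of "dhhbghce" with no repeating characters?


Input: "dhhbghce"
Sliding window (track last position of each char):
  Position 0 ('d'): window [0,0] length 1 -- new best
  Position 1 ('h'): window [0,1] length 2 -- new best
  Position 2 ('h'): repeat (last at 1), move window start to 2
  Position 2 ('h'): window [2,2] length 1
  Position 3 ('b'): window [2,3] length 2
  Position 4 ('g'): window [2,4] length 3 -- new best
  Position 5 ('h'): repeat (last at 2), move window start to 3
  Position 5 ('h'): window [3,5] length 3
  Position 6 ('c'): window [3,6] length 4 -- new best
  Position 7 ('e'): window [3,7] length 5 -- new best
Longest substring with no repeats: "bghce" with length 5

5


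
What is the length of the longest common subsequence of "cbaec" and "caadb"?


LCS of "cbaec" and "caadb"
DP table:
           c    a    a    d    b
      0    0    0    0    0    0
  c   0    1    1    1    1    1
  b   0    1    1    1    1    2
  a   0    1    2    2    2    2
  e   0    1    2    2    2    2
  c   0    1    2    2    2    2
LCS length = dp[5][5] = 2

2


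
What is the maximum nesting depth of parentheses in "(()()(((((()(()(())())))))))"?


Input: "(()()(((((()(()(())())))))))"
Tracking depth:
  Position 0 '(': depth becomes 1
  Position 1 '(': depth becomes 2
  Position 2 ')': depth becomes 1
  Position 3 '(': depth becomes 2
  Position 4 ')': depth becomes 1
  Position 5 '(': depth becomes 2
  Position 6 '(': depth becomes 3
  Position 7 '(': depth becomes 4
  Position 8 '(': depth becomes 5
  Position 9 '(': depth becomes 6
  Position 10 '(': depth becomes 7
  Position 11 ')': depth becomes 6
  Position 12 '(': depth becomes 7
  Position 13 '(': depth becomes 8
  Position 14 ')': depth becomes 7
  Position 15 '(': depth becomes 8
  Position 16 '(': depth becomes 9
  Position 17 ')': depth becomes 8
  Position 18 ')': depth becomes 7
  Position 19 '(': depth becomes 8
  Position 20 ')': depth becomes 7
  Position 21 ')': depth becomes 6
  Position 22 ')': depth becomes 5
  Position 23 ')': depth becomes 4
  Position 24 ')': depth becomes 3
  Position 25 ')': depth becomes 2
  Position 26 ')': depth becomes 1
  Position 27 ')': depth becomes 0
Maximum depth reached: 9

9


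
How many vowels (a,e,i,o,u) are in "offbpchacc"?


Input: offbpchacc
Checking each character:
  'o' at position 0: vowel (running total: 1)
  'f' at position 1: consonant
  'f' at position 2: consonant
  'b' at position 3: consonant
  'p' at position 4: consonant
  'c' at position 5: consonant
  'h' at position 6: consonant
  'a' at position 7: vowel (running total: 2)
  'c' at position 8: consonant
  'c' at position 9: consonant
Total vowels: 2

2


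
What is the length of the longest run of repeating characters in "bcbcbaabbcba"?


Input: "bcbcbaabbcba"
Scanning for longest run:
  Position 1 ('c'): new char, reset run to 1
  Position 2 ('b'): new char, reset run to 1
  Position 3 ('c'): new char, reset run to 1
  Position 4 ('b'): new char, reset run to 1
  Position 5 ('a'): new char, reset run to 1
  Position 6 ('a'): continues run of 'a', length=2
  Position 7 ('b'): new char, reset run to 1
  Position 8 ('b'): continues run of 'b', length=2
  Position 9 ('c'): new char, reset run to 1
  Position 10 ('b'): new char, reset run to 1
  Position 11 ('a'): new char, reset run to 1
Longest run: 'a' with length 2

2


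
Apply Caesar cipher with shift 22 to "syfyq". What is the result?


Caesar cipher: shift "syfyq" by 22
  's' (pos 18) + 22 = pos 14 = 'o'
  'y' (pos 24) + 22 = pos 20 = 'u'
  'f' (pos 5) + 22 = pos 1 = 'b'
  'y' (pos 24) + 22 = pos 20 = 'u'
  'q' (pos 16) + 22 = pos 12 = 'm'
Result: oubum

oubum


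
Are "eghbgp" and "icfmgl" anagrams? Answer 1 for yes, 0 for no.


Strings: "eghbgp", "icfmgl"
Sorted first:  begghp
Sorted second: cfgilm
Differ at position 0: 'b' vs 'c' => not anagrams

0


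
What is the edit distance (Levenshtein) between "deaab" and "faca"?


Computing edit distance: "deaab" -> "faca"
DP table:
           f    a    c    a
      0    1    2    3    4
  d   1    1    2    3    4
  e   2    2    2    3    4
  a   3    3    2    3    3
  a   4    4    3    3    3
  b   5    5    4    4    4
Edit distance = dp[5][4] = 4

4


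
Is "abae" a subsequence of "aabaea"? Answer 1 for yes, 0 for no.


Check if "abae" is a subsequence of "aabaea"
Greedy scan:
  Position 0 ('a'): matches sub[0] = 'a'
  Position 1 ('a'): no match needed
  Position 2 ('b'): matches sub[1] = 'b'
  Position 3 ('a'): matches sub[2] = 'a'
  Position 4 ('e'): matches sub[3] = 'e'
  Position 5 ('a'): no match needed
All 4 characters matched => is a subsequence

1


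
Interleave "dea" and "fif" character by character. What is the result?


Interleaving "dea" and "fif":
  Position 0: 'd' from first, 'f' from second => "df"
  Position 1: 'e' from first, 'i' from second => "ei"
  Position 2: 'a' from first, 'f' from second => "af"
Result: dfeiaf

dfeiaf


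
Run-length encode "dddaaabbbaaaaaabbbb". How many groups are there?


Input: dddaaabbbaaaaaabbbb
Scanning for consecutive runs:
  Group 1: 'd' x 3 (positions 0-2)
  Group 2: 'a' x 3 (positions 3-5)
  Group 3: 'b' x 3 (positions 6-8)
  Group 4: 'a' x 6 (positions 9-14)
  Group 5: 'b' x 4 (positions 15-18)
Total groups: 5

5


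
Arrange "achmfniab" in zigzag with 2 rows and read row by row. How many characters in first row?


Zigzag "achmfniab" into 2 rows:
Placing characters:
  'a' => row 0
  'c' => row 1
  'h' => row 0
  'm' => row 1
  'f' => row 0
  'n' => row 1
  'i' => row 0
  'a' => row 1
  'b' => row 0
Rows:
  Row 0: "ahfib"
  Row 1: "cmna"
First row length: 5

5


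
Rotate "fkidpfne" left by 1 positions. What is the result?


Input: "fkidpfne", rotate left by 1
First 1 characters: "f"
Remaining characters: "kidpfne"
Concatenate remaining + first: "kidpfne" + "f" = "kidpfnef"

kidpfnef


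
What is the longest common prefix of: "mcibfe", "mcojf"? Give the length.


Words: mcibfe, mcojf
  Position 0: all 'm' => match
  Position 1: all 'c' => match
  Position 2: ('i', 'o') => mismatch, stop
LCP = "mc" (length 2)

2


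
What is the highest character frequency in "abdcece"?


Input: abdcece
Character counts:
  'a': 1
  'b': 1
  'c': 2
  'd': 1
  'e': 2
Maximum frequency: 2

2


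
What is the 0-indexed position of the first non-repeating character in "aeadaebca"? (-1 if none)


Input: aeadaebca
Character frequencies:
  'a': 4
  'b': 1
  'c': 1
  'd': 1
  'e': 2
Scanning left to right for freq == 1:
  Position 0 ('a'): freq=4, skip
  Position 1 ('e'): freq=2, skip
  Position 2 ('a'): freq=4, skip
  Position 3 ('d'): unique! => answer = 3

3


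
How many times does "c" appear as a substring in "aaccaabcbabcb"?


Searching for "c" in "aaccaabcbabcb"
Scanning each position:
  Position 0: "a" => no
  Position 1: "a" => no
  Position 2: "c" => MATCH
  Position 3: "c" => MATCH
  Position 4: "a" => no
  Position 5: "a" => no
  Position 6: "b" => no
  Position 7: "c" => MATCH
  Position 8: "b" => no
  Position 9: "a" => no
  Position 10: "b" => no
  Position 11: "c" => MATCH
  Position 12: "b" => no
Total occurrences: 4

4


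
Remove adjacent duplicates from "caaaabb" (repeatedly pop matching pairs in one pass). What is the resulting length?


Input: caaaabb
Stack-based adjacent duplicate removal:
  Read 'c': push. Stack: c
  Read 'a': push. Stack: ca
  Read 'a': matches stack top 'a' => pop. Stack: c
  Read 'a': push. Stack: ca
  Read 'a': matches stack top 'a' => pop. Stack: c
  Read 'b': push. Stack: cb
  Read 'b': matches stack top 'b' => pop. Stack: c
Final stack: "c" (length 1)

1


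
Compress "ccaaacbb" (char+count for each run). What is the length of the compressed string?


Input: ccaaacbb
Runs:
  'c' x 2 => "c2"
  'a' x 3 => "a3"
  'c' x 1 => "c1"
  'b' x 2 => "b2"
Compressed: "c2a3c1b2"
Compressed length: 8

8


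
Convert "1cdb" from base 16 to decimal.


Input: "1cdb" in base 16
Positional expansion:
  Digit '1' (value 1) x 16^3 = 4096
  Digit 'c' (value 12) x 16^2 = 3072
  Digit 'd' (value 13) x 16^1 = 208
  Digit 'b' (value 11) x 16^0 = 11
Sum = 7387

7387


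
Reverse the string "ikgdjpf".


Input: ikgdjpf
Reading characters right to left:
  Position 6: 'f'
  Position 5: 'p'
  Position 4: 'j'
  Position 3: 'd'
  Position 2: 'g'
  Position 1: 'k'
  Position 0: 'i'
Reversed: fpjdgki

fpjdgki


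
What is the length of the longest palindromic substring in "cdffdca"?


Input: "cdffdca"
Checking substrings for palindromes:
  [0:6] "cdffdc" (len 6) => palindrome
  [1:5] "dffd" (len 4) => palindrome
  [2:4] "ff" (len 2) => palindrome
Longest palindromic substring: "cdffdc" with length 6

6


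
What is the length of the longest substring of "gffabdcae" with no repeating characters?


Input: "gffabdcae"
Sliding window (track last position of each char):
  Position 0 ('g'): window [0,0] length 1 -- new best
  Position 1 ('f'): window [0,1] length 2 -- new best
  Position 2 ('f'): repeat (last at 1), move window start to 2
  Position 2 ('f'): window [2,2] length 1
  Position 3 ('a'): window [2,3] length 2
  Position 4 ('b'): window [2,4] length 3 -- new best
  Position 5 ('d'): window [2,5] length 4 -- new best
  Position 6 ('c'): window [2,6] length 5 -- new best
  Position 7 ('a'): repeat (last at 3), move window start to 4
  Position 7 ('a'): window [4,7] length 4
  Position 8 ('e'): window [4,8] length 5
Longest substring with no repeats: "fabdc" with length 5

5


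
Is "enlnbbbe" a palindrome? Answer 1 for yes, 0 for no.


Input: enlnbbbe
Reversed: ebbbnlne
  Compare pos 0 ('e') with pos 7 ('e'): match
  Compare pos 1 ('n') with pos 6 ('b'): MISMATCH
  Compare pos 2 ('l') with pos 5 ('b'): MISMATCH
  Compare pos 3 ('n') with pos 4 ('b'): MISMATCH
Result: not a palindrome

0


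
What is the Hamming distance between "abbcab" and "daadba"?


Comparing "abbcab" and "daadba" position by position:
  Position 0: 'a' vs 'd' => differ
  Position 1: 'b' vs 'a' => differ
  Position 2: 'b' vs 'a' => differ
  Position 3: 'c' vs 'd' => differ
  Position 4: 'a' vs 'b' => differ
  Position 5: 'b' vs 'a' => differ
Total differences (Hamming distance): 6

6


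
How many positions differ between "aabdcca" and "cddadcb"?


Comparing "aabdcca" and "cddadcb" position by position:
  Position 0: 'a' vs 'c' => DIFFER
  Position 1: 'a' vs 'd' => DIFFER
  Position 2: 'b' vs 'd' => DIFFER
  Position 3: 'd' vs 'a' => DIFFER
  Position 4: 'c' vs 'd' => DIFFER
  Position 5: 'c' vs 'c' => same
  Position 6: 'a' vs 'b' => DIFFER
Positions that differ: 6

6


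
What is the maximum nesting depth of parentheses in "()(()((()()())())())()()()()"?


Input: "()(()((()()())())())()()()()"
Tracking depth:
  Position 0 '(': depth becomes 1
  Position 1 ')': depth becomes 0
  Position 2 '(': depth becomes 1
  Position 3 '(': depth becomes 2
  Position 4 ')': depth becomes 1
  Position 5 '(': depth becomes 2
  Position 6 '(': depth becomes 3
  Position 7 '(': depth becomes 4
  Position 8 ')': depth becomes 3
  Position 9 '(': depth becomes 4
  Position 10 ')': depth becomes 3
  Position 11 '(': depth becomes 4
  Position 12 ')': depth becomes 3
  Position 13 ')': depth becomes 2
  Position 14 '(': depth becomes 3
  Position 15 ')': depth becomes 2
  Position 16 ')': depth becomes 1
  Position 17 '(': depth becomes 2
  Position 18 ')': depth becomes 1
  Position 19 ')': depth becomes 0
  Position 20 '(': depth becomes 1
  Position 21 ')': depth becomes 0
  Position 22 '(': depth becomes 1
  Position 23 ')': depth becomes 0
  Position 24 '(': depth becomes 1
  Position 25 ')': depth becomes 0
  Position 26 '(': depth becomes 1
  Position 27 ')': depth becomes 0
Maximum depth reached: 4

4


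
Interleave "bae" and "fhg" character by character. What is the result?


Interleaving "bae" and "fhg":
  Position 0: 'b' from first, 'f' from second => "bf"
  Position 1: 'a' from first, 'h' from second => "ah"
  Position 2: 'e' from first, 'g' from second => "eg"
Result: bfaheg

bfaheg


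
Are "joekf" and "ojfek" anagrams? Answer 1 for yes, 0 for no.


Strings: "joekf", "ojfek"
Sorted first:  efjko
Sorted second: efjko
Sorted forms match => anagrams

1


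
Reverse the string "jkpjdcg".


Input: jkpjdcg
Reading characters right to left:
  Position 6: 'g'
  Position 5: 'c'
  Position 4: 'd'
  Position 3: 'j'
  Position 2: 'p'
  Position 1: 'k'
  Position 0: 'j'
Reversed: gcdjpkj

gcdjpkj


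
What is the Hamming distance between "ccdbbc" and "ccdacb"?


Comparing "ccdbbc" and "ccdacb" position by position:
  Position 0: 'c' vs 'c' => same
  Position 1: 'c' vs 'c' => same
  Position 2: 'd' vs 'd' => same
  Position 3: 'b' vs 'a' => differ
  Position 4: 'b' vs 'c' => differ
  Position 5: 'c' vs 'b' => differ
Total differences (Hamming distance): 3

3


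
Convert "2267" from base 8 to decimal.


Input: "2267" in base 8
Positional expansion:
  Digit '2' (value 2) x 8^3 = 1024
  Digit '2' (value 2) x 8^2 = 128
  Digit '6' (value 6) x 8^1 = 48
  Digit '7' (value 7) x 8^0 = 7
Sum = 1207

1207


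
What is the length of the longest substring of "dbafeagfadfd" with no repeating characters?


Input: "dbafeagfadfd"
Sliding window (track last position of each char):
  Position 0 ('d'): window [0,0] length 1 -- new best
  Position 1 ('b'): window [0,1] length 2 -- new best
  Position 2 ('a'): window [0,2] length 3 -- new best
  Position 3 ('f'): window [0,3] length 4 -- new best
  Position 4 ('e'): window [0,4] length 5 -- new best
  Position 5 ('a'): repeat (last at 2), move window start to 3
  Position 5 ('a'): window [3,5] length 3
  Position 6 ('g'): window [3,6] length 4
  Position 7 ('f'): repeat (last at 3), move window start to 4
  Position 7 ('f'): window [4,7] length 4
  Position 8 ('a'): repeat (last at 5), move window start to 6
  Position 8 ('a'): window [6,8] length 3
  Position 9 ('d'): window [6,9] length 4
  Position 10 ('f'): repeat (last at 7), move window start to 8
  Position 10 ('f'): window [8,10] length 3
  Position 11 ('d'): repeat (last at 9), move window start to 10
  Position 11 ('d'): window [10,11] length 2
Longest substring with no repeats: "dbafe" with length 5

5


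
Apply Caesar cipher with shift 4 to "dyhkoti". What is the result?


Caesar cipher: shift "dyhkoti" by 4
  'd' (pos 3) + 4 = pos 7 = 'h'
  'y' (pos 24) + 4 = pos 2 = 'c'
  'h' (pos 7) + 4 = pos 11 = 'l'
  'k' (pos 10) + 4 = pos 14 = 'o'
  'o' (pos 14) + 4 = pos 18 = 's'
  't' (pos 19) + 4 = pos 23 = 'x'
  'i' (pos 8) + 4 = pos 12 = 'm'
Result: hclosxm

hclosxm


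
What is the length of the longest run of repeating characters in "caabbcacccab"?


Input: "caabbcacccab"
Scanning for longest run:
  Position 1 ('a'): new char, reset run to 1
  Position 2 ('a'): continues run of 'a', length=2
  Position 3 ('b'): new char, reset run to 1
  Position 4 ('b'): continues run of 'b', length=2
  Position 5 ('c'): new char, reset run to 1
  Position 6 ('a'): new char, reset run to 1
  Position 7 ('c'): new char, reset run to 1
  Position 8 ('c'): continues run of 'c', length=2
  Position 9 ('c'): continues run of 'c', length=3
  Position 10 ('a'): new char, reset run to 1
  Position 11 ('b'): new char, reset run to 1
Longest run: 'c' with length 3

3


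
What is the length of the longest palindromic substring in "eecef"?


Input: "eecef"
Checking substrings for palindromes:
  [1:4] "ece" (len 3) => palindrome
  [0:2] "ee" (len 2) => palindrome
Longest palindromic substring: "ece" with length 3

3


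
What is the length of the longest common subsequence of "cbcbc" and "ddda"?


LCS of "cbcbc" and "ddda"
DP table:
           d    d    d    a
      0    0    0    0    0
  c   0    0    0    0    0
  b   0    0    0    0    0
  c   0    0    0    0    0
  b   0    0    0    0    0
  c   0    0    0    0    0
LCS length = dp[5][4] = 0

0


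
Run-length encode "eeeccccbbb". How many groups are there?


Input: eeeccccbbb
Scanning for consecutive runs:
  Group 1: 'e' x 3 (positions 0-2)
  Group 2: 'c' x 4 (positions 3-6)
  Group 3: 'b' x 3 (positions 7-9)
Total groups: 3

3


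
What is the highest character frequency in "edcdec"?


Input: edcdec
Character counts:
  'c': 2
  'd': 2
  'e': 2
Maximum frequency: 2

2


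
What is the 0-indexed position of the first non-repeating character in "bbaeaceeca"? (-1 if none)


Input: bbaeaceeca
Character frequencies:
  'a': 3
  'b': 2
  'c': 2
  'e': 3
Scanning left to right for freq == 1:
  Position 0 ('b'): freq=2, skip
  Position 1 ('b'): freq=2, skip
  Position 2 ('a'): freq=3, skip
  Position 3 ('e'): freq=3, skip
  Position 4 ('a'): freq=3, skip
  Position 5 ('c'): freq=2, skip
  Position 6 ('e'): freq=3, skip
  Position 7 ('e'): freq=3, skip
  Position 8 ('c'): freq=2, skip
  Position 9 ('a'): freq=3, skip
  No unique character found => answer = -1

-1


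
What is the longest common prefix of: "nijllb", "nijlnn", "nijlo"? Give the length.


Words: nijllb, nijlnn, nijlo
  Position 0: all 'n' => match
  Position 1: all 'i' => match
  Position 2: all 'j' => match
  Position 3: all 'l' => match
  Position 4: ('l', 'n', 'o') => mismatch, stop
LCP = "nijl" (length 4)

4


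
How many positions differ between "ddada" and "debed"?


Comparing "ddada" and "debed" position by position:
  Position 0: 'd' vs 'd' => same
  Position 1: 'd' vs 'e' => DIFFER
  Position 2: 'a' vs 'b' => DIFFER
  Position 3: 'd' vs 'e' => DIFFER
  Position 4: 'a' vs 'd' => DIFFER
Positions that differ: 4

4


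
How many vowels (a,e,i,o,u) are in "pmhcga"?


Input: pmhcga
Checking each character:
  'p' at position 0: consonant
  'm' at position 1: consonant
  'h' at position 2: consonant
  'c' at position 3: consonant
  'g' at position 4: consonant
  'a' at position 5: vowel (running total: 1)
Total vowels: 1

1


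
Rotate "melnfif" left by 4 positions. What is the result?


Input: "melnfif", rotate left by 4
First 4 characters: "meln"
Remaining characters: "fif"
Concatenate remaining + first: "fif" + "meln" = "fifmeln"

fifmeln


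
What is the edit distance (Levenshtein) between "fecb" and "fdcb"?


Computing edit distance: "fecb" -> "fdcb"
DP table:
           f    d    c    b
      0    1    2    3    4
  f   1    0    1    2    3
  e   2    1    1    2    3
  c   3    2    2    1    2
  b   4    3    3    2    1
Edit distance = dp[4][4] = 1

1


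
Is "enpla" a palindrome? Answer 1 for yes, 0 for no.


Input: enpla
Reversed: alpne
  Compare pos 0 ('e') with pos 4 ('a'): MISMATCH
  Compare pos 1 ('n') with pos 3 ('l'): MISMATCH
Result: not a palindrome

0


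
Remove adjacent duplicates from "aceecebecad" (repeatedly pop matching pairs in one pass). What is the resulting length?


Input: aceecebecad
Stack-based adjacent duplicate removal:
  Read 'a': push. Stack: a
  Read 'c': push. Stack: ac
  Read 'e': push. Stack: ace
  Read 'e': matches stack top 'e' => pop. Stack: ac
  Read 'c': matches stack top 'c' => pop. Stack: a
  Read 'e': push. Stack: ae
  Read 'b': push. Stack: aeb
  Read 'e': push. Stack: aebe
  Read 'c': push. Stack: aebec
  Read 'a': push. Stack: aebeca
  Read 'd': push. Stack: aebecad
Final stack: "aebecad" (length 7)

7


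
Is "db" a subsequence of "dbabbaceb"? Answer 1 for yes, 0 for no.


Check if "db" is a subsequence of "dbabbaceb"
Greedy scan:
  Position 0 ('d'): matches sub[0] = 'd'
  Position 1 ('b'): matches sub[1] = 'b'
  Position 2 ('a'): no match needed
  Position 3 ('b'): no match needed
  Position 4 ('b'): no match needed
  Position 5 ('a'): no match needed
  Position 6 ('c'): no match needed
  Position 7 ('e'): no match needed
  Position 8 ('b'): no match needed
All 2 characters matched => is a subsequence

1


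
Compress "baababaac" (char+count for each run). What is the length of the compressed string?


Input: baababaac
Runs:
  'b' x 1 => "b1"
  'a' x 2 => "a2"
  'b' x 1 => "b1"
  'a' x 1 => "a1"
  'b' x 1 => "b1"
  'a' x 2 => "a2"
  'c' x 1 => "c1"
Compressed: "b1a2b1a1b1a2c1"
Compressed length: 14

14


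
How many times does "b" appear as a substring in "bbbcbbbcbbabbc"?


Searching for "b" in "bbbcbbbcbbabbc"
Scanning each position:
  Position 0: "b" => MATCH
  Position 1: "b" => MATCH
  Position 2: "b" => MATCH
  Position 3: "c" => no
  Position 4: "b" => MATCH
  Position 5: "b" => MATCH
  Position 6: "b" => MATCH
  Position 7: "c" => no
  Position 8: "b" => MATCH
  Position 9: "b" => MATCH
  Position 10: "a" => no
  Position 11: "b" => MATCH
  Position 12: "b" => MATCH
  Position 13: "c" => no
Total occurrences: 10

10


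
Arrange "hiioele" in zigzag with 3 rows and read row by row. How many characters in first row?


Zigzag "hiioele" into 3 rows:
Placing characters:
  'h' => row 0
  'i' => row 1
  'i' => row 2
  'o' => row 1
  'e' => row 0
  'l' => row 1
  'e' => row 2
Rows:
  Row 0: "he"
  Row 1: "iol"
  Row 2: "ie"
First row length: 2

2


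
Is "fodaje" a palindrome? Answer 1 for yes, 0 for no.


Input: fodaje
Reversed: ejadof
  Compare pos 0 ('f') with pos 5 ('e'): MISMATCH
  Compare pos 1 ('o') with pos 4 ('j'): MISMATCH
  Compare pos 2 ('d') with pos 3 ('a'): MISMATCH
Result: not a palindrome

0


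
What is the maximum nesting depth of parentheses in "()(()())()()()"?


Input: "()(()())()()()"
Tracking depth:
  Position 0 '(': depth becomes 1
  Position 1 ')': depth becomes 0
  Position 2 '(': depth becomes 1
  Position 3 '(': depth becomes 2
  Position 4 ')': depth becomes 1
  Position 5 '(': depth becomes 2
  Position 6 ')': depth becomes 1
  Position 7 ')': depth becomes 0
  Position 8 '(': depth becomes 1
  Position 9 ')': depth becomes 0
  Position 10 '(': depth becomes 1
  Position 11 ')': depth becomes 0
  Position 12 '(': depth becomes 1
  Position 13 ')': depth becomes 0
Maximum depth reached: 2

2


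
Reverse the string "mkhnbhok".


Input: mkhnbhok
Reading characters right to left:
  Position 7: 'k'
  Position 6: 'o'
  Position 5: 'h'
  Position 4: 'b'
  Position 3: 'n'
  Position 2: 'h'
  Position 1: 'k'
  Position 0: 'm'
Reversed: kohbnhkm

kohbnhkm


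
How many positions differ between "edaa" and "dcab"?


Comparing "edaa" and "dcab" position by position:
  Position 0: 'e' vs 'd' => DIFFER
  Position 1: 'd' vs 'c' => DIFFER
  Position 2: 'a' vs 'a' => same
  Position 3: 'a' vs 'b' => DIFFER
Positions that differ: 3

3


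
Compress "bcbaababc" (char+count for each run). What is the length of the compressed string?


Input: bcbaababc
Runs:
  'b' x 1 => "b1"
  'c' x 1 => "c1"
  'b' x 1 => "b1"
  'a' x 2 => "a2"
  'b' x 1 => "b1"
  'a' x 1 => "a1"
  'b' x 1 => "b1"
  'c' x 1 => "c1"
Compressed: "b1c1b1a2b1a1b1c1"
Compressed length: 16

16


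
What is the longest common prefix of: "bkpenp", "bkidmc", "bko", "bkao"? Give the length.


Words: bkpenp, bkidmc, bko, bkao
  Position 0: all 'b' => match
  Position 1: all 'k' => match
  Position 2: ('p', 'i', 'o', 'a') => mismatch, stop
LCP = "bk" (length 2)

2


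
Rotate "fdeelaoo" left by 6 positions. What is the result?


Input: "fdeelaoo", rotate left by 6
First 6 characters: "fdeela"
Remaining characters: "oo"
Concatenate remaining + first: "oo" + "fdeela" = "oofdeela"

oofdeela


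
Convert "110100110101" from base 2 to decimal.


Input: "110100110101" in base 2
Positional expansion:
  Digit '1' (value 1) x 2^11 = 2048
  Digit '1' (value 1) x 2^10 = 1024
  Digit '0' (value 0) x 2^9 = 0
  Digit '1' (value 1) x 2^8 = 256
  Digit '0' (value 0) x 2^7 = 0
  Digit '0' (value 0) x 2^6 = 0
  Digit '1' (value 1) x 2^5 = 32
  Digit '1' (value 1) x 2^4 = 16
  Digit '0' (value 0) x 2^3 = 0
  Digit '1' (value 1) x 2^2 = 4
  Digit '0' (value 0) x 2^1 = 0
  Digit '1' (value 1) x 2^0 = 1
Sum = 3381

3381


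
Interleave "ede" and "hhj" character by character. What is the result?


Interleaving "ede" and "hhj":
  Position 0: 'e' from first, 'h' from second => "eh"
  Position 1: 'd' from first, 'h' from second => "dh"
  Position 2: 'e' from first, 'j' from second => "ej"
Result: ehdhej

ehdhej


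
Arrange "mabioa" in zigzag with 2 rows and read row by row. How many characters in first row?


Zigzag "mabioa" into 2 rows:
Placing characters:
  'm' => row 0
  'a' => row 1
  'b' => row 0
  'i' => row 1
  'o' => row 0
  'a' => row 1
Rows:
  Row 0: "mbo"
  Row 1: "aia"
First row length: 3

3


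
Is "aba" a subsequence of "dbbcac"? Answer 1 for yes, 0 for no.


Check if "aba" is a subsequence of "dbbcac"
Greedy scan:
  Position 0 ('d'): no match needed
  Position 1 ('b'): no match needed
  Position 2 ('b'): no match needed
  Position 3 ('c'): no match needed
  Position 4 ('a'): matches sub[0] = 'a'
  Position 5 ('c'): no match needed
Only matched 1/3 characters => not a subsequence

0


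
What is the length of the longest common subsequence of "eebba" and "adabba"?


LCS of "eebba" and "adabba"
DP table:
           a    d    a    b    b    a
      0    0    0    0    0    0    0
  e   0    0    0    0    0    0    0
  e   0    0    0    0    0    0    0
  b   0    0    0    0    1    1    1
  b   0    0    0    0    1    2    2
  a   0    1    1    1    1    2    3
LCS length = dp[5][6] = 3

3


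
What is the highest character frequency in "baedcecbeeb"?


Input: baedcecbeeb
Character counts:
  'a': 1
  'b': 3
  'c': 2
  'd': 1
  'e': 4
Maximum frequency: 4

4


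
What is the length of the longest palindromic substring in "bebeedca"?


Input: "bebeedca"
Checking substrings for palindromes:
  [0:3] "beb" (len 3) => palindrome
  [1:4] "ebe" (len 3) => palindrome
  [3:5] "ee" (len 2) => palindrome
Longest palindromic substring: "beb" with length 3

3


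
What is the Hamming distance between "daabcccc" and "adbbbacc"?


Comparing "daabcccc" and "adbbbacc" position by position:
  Position 0: 'd' vs 'a' => differ
  Position 1: 'a' vs 'd' => differ
  Position 2: 'a' vs 'b' => differ
  Position 3: 'b' vs 'b' => same
  Position 4: 'c' vs 'b' => differ
  Position 5: 'c' vs 'a' => differ
  Position 6: 'c' vs 'c' => same
  Position 7: 'c' vs 'c' => same
Total differences (Hamming distance): 5

5


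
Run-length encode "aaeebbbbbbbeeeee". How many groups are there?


Input: aaeebbbbbbbeeeee
Scanning for consecutive runs:
  Group 1: 'a' x 2 (positions 0-1)
  Group 2: 'e' x 2 (positions 2-3)
  Group 3: 'b' x 7 (positions 4-10)
  Group 4: 'e' x 5 (positions 11-15)
Total groups: 4

4


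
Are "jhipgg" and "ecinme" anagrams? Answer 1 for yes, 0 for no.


Strings: "jhipgg", "ecinme"
Sorted first:  gghijp
Sorted second: ceeimn
Differ at position 0: 'g' vs 'c' => not anagrams

0


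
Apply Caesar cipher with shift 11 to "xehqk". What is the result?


Caesar cipher: shift "xehqk" by 11
  'x' (pos 23) + 11 = pos 8 = 'i'
  'e' (pos 4) + 11 = pos 15 = 'p'
  'h' (pos 7) + 11 = pos 18 = 's'
  'q' (pos 16) + 11 = pos 1 = 'b'
  'k' (pos 10) + 11 = pos 21 = 'v'
Result: ipsbv

ipsbv


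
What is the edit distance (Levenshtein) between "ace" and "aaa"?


Computing edit distance: "ace" -> "aaa"
DP table:
           a    a    a
      0    1    2    3
  a   1    0    1    2
  c   2    1    1    2
  e   3    2    2    2
Edit distance = dp[3][3] = 2

2


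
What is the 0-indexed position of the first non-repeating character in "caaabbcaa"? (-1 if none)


Input: caaabbcaa
Character frequencies:
  'a': 5
  'b': 2
  'c': 2
Scanning left to right for freq == 1:
  Position 0 ('c'): freq=2, skip
  Position 1 ('a'): freq=5, skip
  Position 2 ('a'): freq=5, skip
  Position 3 ('a'): freq=5, skip
  Position 4 ('b'): freq=2, skip
  Position 5 ('b'): freq=2, skip
  Position 6 ('c'): freq=2, skip
  Position 7 ('a'): freq=5, skip
  Position 8 ('a'): freq=5, skip
  No unique character found => answer = -1

-1


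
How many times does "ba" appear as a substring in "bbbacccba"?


Searching for "ba" in "bbbacccba"
Scanning each position:
  Position 0: "bb" => no
  Position 1: "bb" => no
  Position 2: "ba" => MATCH
  Position 3: "ac" => no
  Position 4: "cc" => no
  Position 5: "cc" => no
  Position 6: "cb" => no
  Position 7: "ba" => MATCH
Total occurrences: 2

2


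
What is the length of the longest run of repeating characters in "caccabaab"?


Input: "caccabaab"
Scanning for longest run:
  Position 1 ('a'): new char, reset run to 1
  Position 2 ('c'): new char, reset run to 1
  Position 3 ('c'): continues run of 'c', length=2
  Position 4 ('a'): new char, reset run to 1
  Position 5 ('b'): new char, reset run to 1
  Position 6 ('a'): new char, reset run to 1
  Position 7 ('a'): continues run of 'a', length=2
  Position 8 ('b'): new char, reset run to 1
Longest run: 'c' with length 2

2


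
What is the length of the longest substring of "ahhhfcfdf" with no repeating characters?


Input: "ahhhfcfdf"
Sliding window (track last position of each char):
  Position 0 ('a'): window [0,0] length 1 -- new best
  Position 1 ('h'): window [0,1] length 2 -- new best
  Position 2 ('h'): repeat (last at 1), move window start to 2
  Position 2 ('h'): window [2,2] length 1
  Position 3 ('h'): repeat (last at 2), move window start to 3
  Position 3 ('h'): window [3,3] length 1
  Position 4 ('f'): window [3,4] length 2
  Position 5 ('c'): window [3,5] length 3 -- new best
  Position 6 ('f'): repeat (last at 4), move window start to 5
  Position 6 ('f'): window [5,6] length 2
  Position 7 ('d'): window [5,7] length 3
  Position 8 ('f'): repeat (last at 6), move window start to 7
  Position 8 ('f'): window [7,8] length 2
Longest substring with no repeats: "hfc" with length 3

3


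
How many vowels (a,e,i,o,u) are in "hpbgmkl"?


Input: hpbgmkl
Checking each character:
  'h' at position 0: consonant
  'p' at position 1: consonant
  'b' at position 2: consonant
  'g' at position 3: consonant
  'm' at position 4: consonant
  'k' at position 5: consonant
  'l' at position 6: consonant
Total vowels: 0

0


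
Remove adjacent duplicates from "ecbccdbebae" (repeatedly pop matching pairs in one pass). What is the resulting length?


Input: ecbccdbebae
Stack-based adjacent duplicate removal:
  Read 'e': push. Stack: e
  Read 'c': push. Stack: ec
  Read 'b': push. Stack: ecb
  Read 'c': push. Stack: ecbc
  Read 'c': matches stack top 'c' => pop. Stack: ecb
  Read 'd': push. Stack: ecbd
  Read 'b': push. Stack: ecbdb
  Read 'e': push. Stack: ecbdbe
  Read 'b': push. Stack: ecbdbeb
  Read 'a': push. Stack: ecbdbeba
  Read 'e': push. Stack: ecbdbebae
Final stack: "ecbdbebae" (length 9)

9


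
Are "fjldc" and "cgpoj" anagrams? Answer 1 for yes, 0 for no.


Strings: "fjldc", "cgpoj"
Sorted first:  cdfjl
Sorted second: cgjop
Differ at position 1: 'd' vs 'g' => not anagrams

0


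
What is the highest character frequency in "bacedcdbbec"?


Input: bacedcdbbec
Character counts:
  'a': 1
  'b': 3
  'c': 3
  'd': 2
  'e': 2
Maximum frequency: 3

3


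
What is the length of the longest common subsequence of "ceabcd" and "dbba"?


LCS of "ceabcd" and "dbba"
DP table:
           d    b    b    a
      0    0    0    0    0
  c   0    0    0    0    0
  e   0    0    0    0    0
  a   0    0    0    0    1
  b   0    0    1    1    1
  c   0    0    1    1    1
  d   0    1    1    1    1
LCS length = dp[6][4] = 1

1


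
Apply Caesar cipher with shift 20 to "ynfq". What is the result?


Caesar cipher: shift "ynfq" by 20
  'y' (pos 24) + 20 = pos 18 = 's'
  'n' (pos 13) + 20 = pos 7 = 'h'
  'f' (pos 5) + 20 = pos 25 = 'z'
  'q' (pos 16) + 20 = pos 10 = 'k'
Result: shzk

shzk


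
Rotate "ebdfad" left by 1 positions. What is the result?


Input: "ebdfad", rotate left by 1
First 1 characters: "e"
Remaining characters: "bdfad"
Concatenate remaining + first: "bdfad" + "e" = "bdfade"

bdfade


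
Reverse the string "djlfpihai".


Input: djlfpihai
Reading characters right to left:
  Position 8: 'i'
  Position 7: 'a'
  Position 6: 'h'
  Position 5: 'i'
  Position 4: 'p'
  Position 3: 'f'
  Position 2: 'l'
  Position 1: 'j'
  Position 0: 'd'
Reversed: iahipfljd

iahipfljd


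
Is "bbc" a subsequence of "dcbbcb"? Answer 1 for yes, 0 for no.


Check if "bbc" is a subsequence of "dcbbcb"
Greedy scan:
  Position 0 ('d'): no match needed
  Position 1 ('c'): no match needed
  Position 2 ('b'): matches sub[0] = 'b'
  Position 3 ('b'): matches sub[1] = 'b'
  Position 4 ('c'): matches sub[2] = 'c'
  Position 5 ('b'): no match needed
All 3 characters matched => is a subsequence

1


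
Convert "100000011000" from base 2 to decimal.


Input: "100000011000" in base 2
Positional expansion:
  Digit '1' (value 1) x 2^11 = 2048
  Digit '0' (value 0) x 2^10 = 0
  Digit '0' (value 0) x 2^9 = 0
  Digit '0' (value 0) x 2^8 = 0
  Digit '0' (value 0) x 2^7 = 0
  Digit '0' (value 0) x 2^6 = 0
  Digit '0' (value 0) x 2^5 = 0
  Digit '1' (value 1) x 2^4 = 16
  Digit '1' (value 1) x 2^3 = 8
  Digit '0' (value 0) x 2^2 = 0
  Digit '0' (value 0) x 2^1 = 0
  Digit '0' (value 0) x 2^0 = 0
Sum = 2072

2072


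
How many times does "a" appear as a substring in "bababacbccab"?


Searching for "a" in "bababacbccab"
Scanning each position:
  Position 0: "b" => no
  Position 1: "a" => MATCH
  Position 2: "b" => no
  Position 3: "a" => MATCH
  Position 4: "b" => no
  Position 5: "a" => MATCH
  Position 6: "c" => no
  Position 7: "b" => no
  Position 8: "c" => no
  Position 9: "c" => no
  Position 10: "a" => MATCH
  Position 11: "b" => no
Total occurrences: 4

4


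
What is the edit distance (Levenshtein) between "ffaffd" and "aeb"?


Computing edit distance: "ffaffd" -> "aeb"
DP table:
           a    e    b
      0    1    2    3
  f   1    1    2    3
  f   2    2    2    3
  a   3    2    3    3
  f   4    3    3    4
  f   5    4    4    4
  d   6    5    5    5
Edit distance = dp[6][3] = 5

5


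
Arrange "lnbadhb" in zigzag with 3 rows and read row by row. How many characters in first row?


Zigzag "lnbadhb" into 3 rows:
Placing characters:
  'l' => row 0
  'n' => row 1
  'b' => row 2
  'a' => row 1
  'd' => row 0
  'h' => row 1
  'b' => row 2
Rows:
  Row 0: "ld"
  Row 1: "nah"
  Row 2: "bb"
First row length: 2

2


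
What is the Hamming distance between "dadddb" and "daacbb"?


Comparing "dadddb" and "daacbb" position by position:
  Position 0: 'd' vs 'd' => same
  Position 1: 'a' vs 'a' => same
  Position 2: 'd' vs 'a' => differ
  Position 3: 'd' vs 'c' => differ
  Position 4: 'd' vs 'b' => differ
  Position 5: 'b' vs 'b' => same
Total differences (Hamming distance): 3

3


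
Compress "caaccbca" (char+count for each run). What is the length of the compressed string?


Input: caaccbca
Runs:
  'c' x 1 => "c1"
  'a' x 2 => "a2"
  'c' x 2 => "c2"
  'b' x 1 => "b1"
  'c' x 1 => "c1"
  'a' x 1 => "a1"
Compressed: "c1a2c2b1c1a1"
Compressed length: 12

12
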